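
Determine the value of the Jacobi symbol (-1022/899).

Reduce the numerator: -1022 ≡ 776 (mod 899), so (-1022/899) = (776/899).
Factor out 2: 776 = 2^3·97. Since 899 ≡ 3 (mod 8), (2/899) = -1, and (2/899)^3 = -1. Now have -(97/899).
97 ≡ 1 (mod 4), so quadratic reciprocity gives (97/899) = (899/97). Reduce: 899 ≡ 26 (mod 97). Now have -(26/97).
Factor out 2: 26 = 2·13. Since 97 ≡ 1 (mod 8), (2/97) = +1. Now have -(13/97).
13 ≡ 1 (mod 4), so quadratic reciprocity gives (13/97) = (97/13). Reduce: 97 ≡ 6 (mod 13). Now have -(6/13).
Factor out 2: 6 = 2·3. Since 13 ≡ 5 (mod 8), (2/13) = -1. Now have (3/13).
13 ≡ 1 (mod 4), so quadratic reciprocity gives (3/13) = (13/3). Reduce: 13 ≡ 1 (mod 3). Now have (1/3).
(1/3) = 1. Collecting the sign factors: 1.

1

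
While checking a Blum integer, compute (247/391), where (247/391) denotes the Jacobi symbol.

-1

(247/391)
  = -(391/247)    [QR: both ≡ 3 mod 4, sign flips]
  = -(144/247)    [391 ≡ 144 mod 247]
  = -(9/247)    [247 ≡ 7 mod 8 ⇒ (2/247)^4 = +1]
  = -(247/9)    [QR: 9 ≡ 1 mod 4, sign kept]
  = -(4/9)    [247 ≡ 4 mod 9]
  = -(1/9)    [9 ≡ 1 mod 8 ⇒ (2/9)^2 = +1]
  = -1    [(1/9) = 1]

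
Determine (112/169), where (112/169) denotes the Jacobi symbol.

Factor out 2: 112 = 2^4·7. Since 169 ≡ 1 (mod 8), (2/169) = +1, and (2/169)^4 = +1. Now have (7/169).
169 ≡ 1 (mod 4), so quadratic reciprocity gives (7/169) = (169/7). Reduce: 169 ≡ 1 (mod 7). Now have (1/7).
(1/7) = 1. Collecting the sign factors: 1.

1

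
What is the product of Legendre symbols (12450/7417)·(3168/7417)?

By multiplicativity, (12450·3168/7417) = (12450/7417)·(3168/7417).
First factor (12450/7417):
Reduce the numerator: 12450 ≡ 5033 (mod 7417), so (12450/7417) = (5033/7417).
5033 ≡ 1 (mod 4), so quadratic reciprocity gives (5033/7417) = (7417/5033). Reduce: 7417 ≡ 2384 (mod 5033). Now have (2384/5033).
Factor out 2: 2384 = 2^4·149. Since 5033 ≡ 1 (mod 8), (2/5033) = +1, and (2/5033)^4 = +1. Now have (149/5033).
149 ≡ 1 (mod 4), so quadratic reciprocity gives (149/5033) = (5033/149). Reduce: 5033 ≡ 116 (mod 149). Now have (116/149).
Factor out 2: 116 = 2^2·29. Since 149 ≡ 5 (mod 8), (2/149) = -1, and (2/149)^2 = +1. Now have (29/149).
29 ≡ 1 (mod 4), so quadratic reciprocity gives (29/149) = (149/29). Reduce: 149 ≡ 4 (mod 29). Now have (4/29).
Factor out 2: 4 = 2^2. Since 29 ≡ 5 (mod 8), (2/29) = -1, and (2/29)^2 = +1. Now have (1/29).
(1/29) = 1. Collecting the sign factors: 1.
Second factor (3168/7417):
Factor out 2: 3168 = 2^5·99. Since 7417 ≡ 1 (mod 8), (2/7417) = +1, and (2/7417)^5 = +1. Now have (99/7417).
7417 ≡ 1 (mod 4), so quadratic reciprocity gives (99/7417) = (7417/99). Reduce: 7417 ≡ 91 (mod 99). Now have (91/99).
Both 91 ≡ 3 and 99 ≡ 3 (mod 4), so reciprocity gives (91/99) = -(99/91). Reduce: 99 ≡ 8 (mod 91). Now have -(8/91).
Factor out 2: 8 = 2^3. Since 91 ≡ 3 (mod 8), (2/91) = -1, and (2/91)^3 = -1. Now have (1/91).
(1/91) = 1. Collecting the sign factors: 1.
Product: (1)·(1) = 1.

1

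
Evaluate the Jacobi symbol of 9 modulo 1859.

1

9 ≡ 1 (mod 4), so quadratic reciprocity gives (9/1859) = (1859/9). Reduce: 1859 ≡ 5 (mod 9). Now have (5/9).
5 ≡ 1 (mod 4), so quadratic reciprocity gives (5/9) = (9/5). Reduce: 9 ≡ 4 (mod 5). Now have (4/5).
Factor out 2: 4 = 2^2. Since 5 ≡ 5 (mod 8), (2/5) = -1, and (2/5)^2 = +1. Now have (1/5).
(1/5) = 1. Collecting the sign factors: 1.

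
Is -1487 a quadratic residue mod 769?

yes

Reduce the numerator: -1487 ≡ 51 (mod 769), so (-1487|769) = (51|769).
769 ≡ 1 (mod 4), so quadratic reciprocity gives (51|769) = (769|51). Reduce: 769 ≡ 4 (mod 51). Now have (4|51).
Factor out 2: 4 = 2^2. Since 51 ≡ 3 (mod 8), (2|51) = -1, and (2|51)^2 = +1. Now have (1|51).
(1|51) = 1. Collecting the sign factors: 1.
(-1487|769) = 1, and 769 is prime, so -1487 is a quadratic residue mod 769.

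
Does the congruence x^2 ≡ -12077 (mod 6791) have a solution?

(-12077|6791)
  = (1505|6791)    [-12077 ≡ 1505 mod 6791]
  = (6791|1505)    [QR: 1505 ≡ 1 mod 4, sign kept]
  = (771|1505)    [6791 ≡ 771 mod 1505]
  = (1505|771)    [QR: 1505 ≡ 1 mod 4, sign kept]
  = (734|771)    [1505 ≡ 734 mod 771]
  = -(367|771)    [771 ≡ 3 mod 8 ⇒ (2|771) = -1]
  = (771|367)    [QR: both ≡ 3 mod 4, sign flips]
  = (37|367)    [771 ≡ 37 mod 367]
  = (367|37)    [QR: 37 ≡ 1 mod 4, sign kept]
  = (34|37)    [367 ≡ 34 mod 37]
  = -(17|37)    [37 ≡ 5 mod 8 ⇒ (2|37) = -1]
  = -(37|17)    [QR: 17 ≡ 1 mod 4, sign kept]
  = -(3|17)    [37 ≡ 3 mod 17]
  = -(17|3)    [QR: 17 ≡ 1 mod 4, sign kept]
  = -(2|3)    [17 ≡ 2 mod 3]
  = (1|3)    [3 ≡ 3 mod 8 ⇒ (2|3) = -1]
  = 1    [(1|3) = 1]
(-12077|6791) = 1, and 6791 is prime, so -12077 is a quadratic residue mod 6791.

yes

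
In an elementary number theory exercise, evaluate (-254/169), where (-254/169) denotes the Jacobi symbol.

1

Reduce the numerator: -254 ≡ 84 (mod 169), so (-254/169) = (84/169).
Factor out 2: 84 = 2^2·21. Since 169 ≡ 1 (mod 8), (2/169) = +1, and (2/169)^2 = +1. Now have (21/169).
21 ≡ 1 (mod 4), so quadratic reciprocity gives (21/169) = (169/21). Reduce: 169 ≡ 1 (mod 21). Now have (1/21).
(1/21) = 1. Collecting the sign factors: 1.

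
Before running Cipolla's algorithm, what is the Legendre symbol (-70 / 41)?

(-70 / 41)
  = (12 / 41)    [-70 ≡ 12 mod 41]
  = (3 / 41)    [41 ≡ 1 mod 8 ⇒ (2 / 41)^2 = +1]
  = (41 / 3)    [QR: 41 ≡ 1 mod 4, sign kept]
  = (2 / 3)    [41 ≡ 2 mod 3]
  = -(1 / 3)    [3 ≡ 3 mod 8 ⇒ (2 / 3) = -1]
  = -1    [(1 / 3) = 1]

-1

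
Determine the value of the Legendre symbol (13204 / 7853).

-1

(13204 / 7853)
  = (5351 / 7853)    [13204 ≡ 5351 mod 7853]
  = (7853 / 5351)    [QR: 7853 ≡ 1 mod 4, sign kept]
  = (2502 / 5351)    [7853 ≡ 2502 mod 5351]
  = (1251 / 5351)    [5351 ≡ 7 mod 8 ⇒ (2 / 5351) = +1]
  = -(5351 / 1251)    [QR: both ≡ 3 mod 4, sign flips]
  = -(347 / 1251)    [5351 ≡ 347 mod 1251]
  = (1251 / 347)    [QR: both ≡ 3 mod 4, sign flips]
  = (210 / 347)    [1251 ≡ 210 mod 347]
  = -(105 / 347)    [347 ≡ 3 mod 8 ⇒ (2 / 347) = -1]
  = -(347 / 105)    [QR: 105 ≡ 1 mod 4, sign kept]
  = -(32 / 105)    [347 ≡ 32 mod 105]
  = -(1 / 105)    [105 ≡ 1 mod 8 ⇒ (2 / 105)^5 = +1]
  = -1    [(1 / 105) = 1]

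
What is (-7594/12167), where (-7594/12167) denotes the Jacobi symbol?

Reduce the numerator: -7594 ≡ 4573 (mod 12167), so (-7594/12167) = (4573/12167).
4573 ≡ 1 (mod 4), so quadratic reciprocity gives (4573/12167) = (12167/4573). Reduce: 12167 ≡ 3021 (mod 4573). Now have (3021/4573).
3021 ≡ 1 (mod 4), so quadratic reciprocity gives (3021/4573) = (4573/3021). Reduce: 4573 ≡ 1552 (mod 3021). Now have (1552/3021).
Factor out 2: 1552 = 2^4·97. Since 3021 ≡ 5 (mod 8), (2/3021) = -1, and (2/3021)^4 = +1. Now have (97/3021).
97 ≡ 1 (mod 4), so quadratic reciprocity gives (97/3021) = (3021/97). Reduce: 3021 ≡ 14 (mod 97). Now have (14/97).
Factor out 2: 14 = 2·7. Since 97 ≡ 1 (mod 8), (2/97) = +1. Now have (7/97).
97 ≡ 1 (mod 4), so quadratic reciprocity gives (7/97) = (97/7). Reduce: 97 ≡ 6 (mod 7). Now have (6/7).
Factor out 2: 6 = 2·3. Since 7 ≡ 7 (mod 8), (2/7) = +1. Now have (3/7).
Both 3 ≡ 3 and 7 ≡ 3 (mod 4), so reciprocity gives (3/7) = -(7/3). Reduce: 7 ≡ 1 (mod 3). Now have -(1/3).
(1/3) = 1. Collecting the sign factors: -1.

-1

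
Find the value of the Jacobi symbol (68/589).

-1

(68/589)
  = (17/589)    [589 ≡ 5 mod 8 ⇒ (2/589)^2 = +1]
  = (589/17)    [QR: 17 ≡ 1 mod 4, sign kept]
  = (11/17)    [589 ≡ 11 mod 17]
  = (17/11)    [QR: 17 ≡ 1 mod 4, sign kept]
  = (6/11)    [17 ≡ 6 mod 11]
  = -(3/11)    [11 ≡ 3 mod 8 ⇒ (2/11) = -1]
  = (11/3)    [QR: both ≡ 3 mod 4, sign flips]
  = (2/3)    [11 ≡ 2 mod 3]
  = -(1/3)    [3 ≡ 3 mod 8 ⇒ (2/3) = -1]
  = -1    [(1/3) = 1]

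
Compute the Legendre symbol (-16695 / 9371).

-1

(-16695 / 9371)
  = (2047 / 9371)    [-16695 ≡ 2047 mod 9371]
  = -(9371 / 2047)    [QR: both ≡ 3 mod 4, sign flips]
  = -(1183 / 2047)    [9371 ≡ 1183 mod 2047]
  = (2047 / 1183)    [QR: both ≡ 3 mod 4, sign flips]
  = (864 / 1183)    [2047 ≡ 864 mod 1183]
  = (27 / 1183)    [1183 ≡ 7 mod 8 ⇒ (2 / 1183)^5 = +1]
  = -(1183 / 27)    [QR: both ≡ 3 mod 4, sign flips]
  = -(22 / 27)    [1183 ≡ 22 mod 27]
  = (11 / 27)    [27 ≡ 3 mod 8 ⇒ (2 / 27) = -1]
  = -(27 / 11)    [QR: both ≡ 3 mod 4, sign flips]
  = -(5 / 11)    [27 ≡ 5 mod 11]
  = -(11 / 5)    [QR: 5 ≡ 1 mod 4, sign kept]
  = -(1 / 5)    [11 ≡ 1 mod 5]
  = -1    [(1 / 5) = 1]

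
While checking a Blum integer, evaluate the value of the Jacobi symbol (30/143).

Factor out 2: 30 = 2·15. Since 143 ≡ 7 (mod 8), (2/143) = +1. Now have (15/143).
Both 15 ≡ 3 and 143 ≡ 3 (mod 4), so reciprocity gives (15/143) = -(143/15). Reduce: 143 ≡ 8 (mod 15). Now have -(8/15).
Factor out 2: 8 = 2^3. Since 15 ≡ 7 (mod 8), (2/15) = +1, and (2/15)^3 = +1. Now have -(1/15).
(1/15) = 1. Collecting the sign factors: -1.

-1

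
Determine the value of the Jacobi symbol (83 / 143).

1

Both 83 ≡ 3 and 143 ≡ 3 (mod 4), so reciprocity gives (83 / 143) = -(143 / 83). Reduce: 143 ≡ 60 (mod 83). Now have -(60 / 83).
Factor out 2: 60 = 2^2·15. Since 83 ≡ 3 (mod 8), (2 / 83) = -1, and (2 / 83)^2 = +1. Now have -(15 / 83).
Both 15 ≡ 3 and 83 ≡ 3 (mod 4), so reciprocity gives (15 / 83) = -(83 / 15). Reduce: 83 ≡ 8 (mod 15). Now have (8 / 15).
Factor out 2: 8 = 2^3. Since 15 ≡ 7 (mod 8), (2 / 15) = +1, and (2 / 15)^3 = +1. Now have (1 / 15).
(1 / 15) = 1. Collecting the sign factors: 1.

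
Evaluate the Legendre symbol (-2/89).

(-2/89)
  = (2/89)    [89 ≡ 1 mod 4 ⇒ (-1/89) = +1]
  = (1/89)    [89 ≡ 1 mod 8 ⇒ (2/89) = +1]
  = 1    [(1/89) = 1]

1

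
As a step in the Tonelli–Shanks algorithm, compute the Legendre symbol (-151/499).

-1

(-151/499)
  = (348/499)    [-151 ≡ 348 mod 499]
  = (87/499)    [499 ≡ 3 mod 8 ⇒ (2/499)^2 = +1]
  = -(499/87)    [QR: both ≡ 3 mod 4, sign flips]
  = -(64/87)    [499 ≡ 64 mod 87]
  = -(1/87)    [87 ≡ 7 mod 8 ⇒ (2/87)^6 = +1]
  = -1    [(1/87) = 1]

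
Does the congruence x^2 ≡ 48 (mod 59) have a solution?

yes

(48|59)
  = (3|59)    [59 ≡ 3 mod 8 ⇒ (2|59)^4 = +1]
  = -(59|3)    [QR: both ≡ 3 mod 4, sign flips]
  = -(2|3)    [59 ≡ 2 mod 3]
  = (1|3)    [3 ≡ 3 mod 8 ⇒ (2|3) = -1]
  = 1    [(1|3) = 1]
The Legendre symbol is 1, so x^2 ≡ 48 (mod 59) has solution.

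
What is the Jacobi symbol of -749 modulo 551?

(-749|551)
  = -(749|551)    [551 ≡ 3 mod 4 ⇒ (-1|551) = -1]
  = -(198|551)    [749 ≡ 198 mod 551]
  = -(99|551)    [551 ≡ 7 mod 8 ⇒ (2|551) = +1]
  = (551|99)    [QR: both ≡ 3 mod 4, sign flips]
  = (56|99)    [551 ≡ 56 mod 99]
  = -(7|99)    [99 ≡ 3 mod 8 ⇒ (2|99)^3 = -1]
  = (99|7)    [QR: both ≡ 3 mod 4, sign flips]
  = (1|7)    [99 ≡ 1 mod 7]
  = 1    [(1|7) = 1]

1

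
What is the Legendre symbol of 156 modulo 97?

-1

(156/97)
  = (59/97)    [156 ≡ 59 mod 97]
  = (97/59)    [QR: 97 ≡ 1 mod 4, sign kept]
  = (38/59)    [97 ≡ 38 mod 59]
  = -(19/59)    [59 ≡ 3 mod 8 ⇒ (2/59) = -1]
  = (59/19)    [QR: both ≡ 3 mod 4, sign flips]
  = (2/19)    [59 ≡ 2 mod 19]
  = -(1/19)    [19 ≡ 3 mod 8 ⇒ (2/19) = -1]
  = -1    [(1/19) = 1]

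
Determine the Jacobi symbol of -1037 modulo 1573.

1

Pull out -1: (-1037/1573) = (-1/1573)·(1037/1573). Since 1573 ≡ 1 (mod 4), (-1/1573) = +1. Now have (1037/1573).
1037 ≡ 1 (mod 4), so quadratic reciprocity gives (1037/1573) = (1573/1037). Reduce: 1573 ≡ 536 (mod 1037). Now have (536/1037).
Factor out 2: 536 = 2^3·67. Since 1037 ≡ 5 (mod 8), (2/1037) = -1, and (2/1037)^3 = -1. Now have -(67/1037).
1037 ≡ 1 (mod 4), so quadratic reciprocity gives (67/1037) = (1037/67). Reduce: 1037 ≡ 32 (mod 67). Now have -(32/67).
Factor out 2: 32 = 2^5. Since 67 ≡ 3 (mod 8), (2/67) = -1, and (2/67)^5 = -1. Now have (1/67).
(1/67) = 1. Collecting the sign factors: 1.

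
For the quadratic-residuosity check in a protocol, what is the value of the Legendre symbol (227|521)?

-1

521 ≡ 1 (mod 4), so quadratic reciprocity gives (227|521) = (521|227). Reduce: 521 ≡ 67 (mod 227). Now have (67|227).
Both 67 ≡ 3 and 227 ≡ 3 (mod 4), so reciprocity gives (67|227) = -(227|67). Reduce: 227 ≡ 26 (mod 67). Now have -(26|67).
Factor out 2: 26 = 2·13. Since 67 ≡ 3 (mod 8), (2|67) = -1. Now have (13|67).
13 ≡ 1 (mod 4), so quadratic reciprocity gives (13|67) = (67|13). Reduce: 67 ≡ 2 (mod 13). Now have (2|13).
Factor out 2: 2 = 2. Since 13 ≡ 5 (mod 8), (2|13) = -1. Now have -(1|13).
(1|13) = 1. Collecting the sign factors: -1.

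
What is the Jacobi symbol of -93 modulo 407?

Reduce the numerator: -93 ≡ 314 (mod 407), so (-93/407) = (314/407).
Factor out 2: 314 = 2·157. Since 407 ≡ 7 (mod 8), (2/407) = +1. Now have (157/407).
157 ≡ 1 (mod 4), so quadratic reciprocity gives (157/407) = (407/157). Reduce: 407 ≡ 93 (mod 157). Now have (93/157).
93 ≡ 1 (mod 4), so quadratic reciprocity gives (93/157) = (157/93). Reduce: 157 ≡ 64 (mod 93). Now have (64/93).
Factor out 2: 64 = 2^6. Since 93 ≡ 5 (mod 8), (2/93) = -1, and (2/93)^6 = +1. Now have (1/93).
(1/93) = 1. Collecting the sign factors: 1.

1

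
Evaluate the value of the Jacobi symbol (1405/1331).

(1405/1331)
  = (74/1331)    [1405 ≡ 74 mod 1331]
  = -(37/1331)    [1331 ≡ 3 mod 8 ⇒ (2/1331) = -1]
  = -(1331/37)    [QR: 37 ≡ 1 mod 4, sign kept]
  = -(36/37)    [1331 ≡ 36 mod 37]
  = -(9/37)    [37 ≡ 5 mod 8 ⇒ (2/37)^2 = +1]
  = -(37/9)    [QR: 9 ≡ 1 mod 4, sign kept]
  = -(1/9)    [37 ≡ 1 mod 9]
  = -1    [(1/9) = 1]

-1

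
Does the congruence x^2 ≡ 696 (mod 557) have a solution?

Reduce the numerator: 696 ≡ 139 (mod 557), so (696/557) = (139/557).
557 ≡ 1 (mod 4), so quadratic reciprocity gives (139/557) = (557/139). Reduce: 557 ≡ 1 (mod 139). Now have (1/139).
(1/139) = 1. Collecting the sign factors: 1.
(696/557) = 1, and 557 is prime, so 696 is a quadratic residue mod 557.

yes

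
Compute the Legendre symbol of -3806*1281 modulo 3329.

1

By multiplicativity, (-3806·1281 / 3329) = (-3806 / 3329)·(1281 / 3329).
First factor (-3806 / 3329):
(-3806 / 3329)
  = (3806 / 3329)    [3329 ≡ 1 mod 4 ⇒ (-1 / 3329) = +1]
  = (477 / 3329)    [3806 ≡ 477 mod 3329]
  = (3329 / 477)    [QR: 477 ≡ 1 mod 4, sign kept]
  = (467 / 477)    [3329 ≡ 467 mod 477]
  = (477 / 467)    [QR: 477 ≡ 1 mod 4, sign kept]
  = (10 / 467)    [477 ≡ 10 mod 467]
  = -(5 / 467)    [467 ≡ 3 mod 8 ⇒ (2 / 467) = -1]
  = -(467 / 5)    [QR: 5 ≡ 1 mod 4, sign kept]
  = -(2 / 5)    [467 ≡ 2 mod 5]
  = (1 / 5)    [5 ≡ 5 mod 8 ⇒ (2 / 5) = -1]
  = 1    [(1 / 5) = 1]
Second factor (1281 / 3329):
(1281 / 3329)
  = (3329 / 1281)    [QR: 1281 ≡ 1 mod 4, sign kept]
  = (767 / 1281)    [3329 ≡ 767 mod 1281]
  = (1281 / 767)    [QR: 1281 ≡ 1 mod 4, sign kept]
  = (514 / 767)    [1281 ≡ 514 mod 767]
  = (257 / 767)    [767 ≡ 7 mod 8 ⇒ (2 / 767) = +1]
  = (767 / 257)    [QR: 257 ≡ 1 mod 4, sign kept]
  = (253 / 257)    [767 ≡ 253 mod 257]
  = (257 / 253)    [QR: 253 ≡ 1 mod 4, sign kept]
  = (4 / 253)    [257 ≡ 4 mod 253]
  = (1 / 253)    [253 ≡ 5 mod 8 ⇒ (2 / 253)^2 = +1]
  = 1    [(1 / 253) = 1]
Product: (1)·(1) = 1.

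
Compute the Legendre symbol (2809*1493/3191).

By multiplicativity, (2809·1493/3191) = (2809/3191)·(1493/3191).
First factor (2809/3191):
2809 ≡ 1 (mod 4), so quadratic reciprocity gives (2809/3191) = (3191/2809). Reduce: 3191 ≡ 382 (mod 2809). Now have (382/2809).
Factor out 2: 382 = 2·191. Since 2809 ≡ 1 (mod 8), (2/2809) = +1. Now have (191/2809).
2809 ≡ 1 (mod 4), so quadratic reciprocity gives (191/2809) = (2809/191). Reduce: 2809 ≡ 135 (mod 191). Now have (135/191).
Both 135 ≡ 3 and 191 ≡ 3 (mod 4), so reciprocity gives (135/191) = -(191/135). Reduce: 191 ≡ 56 (mod 135). Now have -(56/135).
Factor out 2: 56 = 2^3·7. Since 135 ≡ 7 (mod 8), (2/135) = +1, and (2/135)^3 = +1. Now have -(7/135).
Both 7 ≡ 3 and 135 ≡ 3 (mod 4), so reciprocity gives (7/135) = -(135/7). Reduce: 135 ≡ 2 (mod 7). Now have (2/7).
Factor out 2: 2 = 2. Since 7 ≡ 7 (mod 8), (2/7) = +1. Now have (1/7).
(1/7) = 1. Collecting the sign factors: 1.
Second factor (1493/3191):
1493 ≡ 1 (mod 4), so quadratic reciprocity gives (1493/3191) = (3191/1493). Reduce: 3191 ≡ 205 (mod 1493). Now have (205/1493).
205 ≡ 1 (mod 4), so quadratic reciprocity gives (205/1493) = (1493/205). Reduce: 1493 ≡ 58 (mod 205). Now have (58/205).
Factor out 2: 58 = 2·29. Since 205 ≡ 5 (mod 8), (2/205) = -1. Now have -(29/205).
29 ≡ 1 (mod 4), so quadratic reciprocity gives (29/205) = (205/29). Reduce: 205 ≡ 2 (mod 29). Now have -(2/29).
Factor out 2: 2 = 2. Since 29 ≡ 5 (mod 8), (2/29) = -1. Now have (1/29).
(1/29) = 1. Collecting the sign factors: 1.
Product: (1)·(1) = 1.

1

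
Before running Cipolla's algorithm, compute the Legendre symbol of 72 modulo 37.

(72|37)
  = (35|37)    [72 ≡ 35 mod 37]
  = (37|35)    [QR: 37 ≡ 1 mod 4, sign kept]
  = (2|35)    [37 ≡ 2 mod 35]
  = -(1|35)    [35 ≡ 3 mod 8 ⇒ (2|35) = -1]
  = -1    [(1|35) = 1]

-1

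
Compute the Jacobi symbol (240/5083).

(240/5083)
  = (15/5083)    [5083 ≡ 3 mod 8 ⇒ (2/5083)^4 = +1]
  = -(5083/15)    [QR: both ≡ 3 mod 4, sign flips]
  = -(13/15)    [5083 ≡ 13 mod 15]
  = -(15/13)    [QR: 13 ≡ 1 mod 4, sign kept]
  = -(2/13)    [15 ≡ 2 mod 13]
  = (1/13)    [13 ≡ 5 mod 8 ⇒ (2/13) = -1]
  = 1    [(1/13) = 1]

1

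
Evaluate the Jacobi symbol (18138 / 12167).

-1

Reduce the numerator: 18138 ≡ 5971 (mod 12167), so (18138 / 12167) = (5971 / 12167).
Both 5971 ≡ 3 and 12167 ≡ 3 (mod 4), so reciprocity gives (5971 / 12167) = -(12167 / 5971). Reduce: 12167 ≡ 225 (mod 5971). Now have -(225 / 5971).
225 ≡ 1 (mod 4), so quadratic reciprocity gives (225 / 5971) = (5971 / 225). Reduce: 5971 ≡ 121 (mod 225). Now have -(121 / 225).
121 ≡ 1 (mod 4), so quadratic reciprocity gives (121 / 225) = (225 / 121). Reduce: 225 ≡ 104 (mod 121). Now have -(104 / 121).
Factor out 2: 104 = 2^3·13. Since 121 ≡ 1 (mod 8), (2 / 121) = +1, and (2 / 121)^3 = +1. Now have -(13 / 121).
13 ≡ 1 (mod 4), so quadratic reciprocity gives (13 / 121) = (121 / 13). Reduce: 121 ≡ 4 (mod 13). Now have -(4 / 13).
Factor out 2: 4 = 2^2. Since 13 ≡ 5 (mod 8), (2 / 13) = -1, and (2 / 13)^2 = +1. Now have -(1 / 13).
(1 / 13) = 1. Collecting the sign factors: -1.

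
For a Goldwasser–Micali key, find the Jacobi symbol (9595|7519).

Reduce the numerator: 9595 ≡ 2076 (mod 7519), so (9595|7519) = (2076|7519).
Factor out 2: 2076 = 2^2·519. Since 7519 ≡ 7 (mod 8), (2|7519) = +1, and (2|7519)^2 = +1. Now have (519|7519).
Both 519 ≡ 3 and 7519 ≡ 3 (mod 4), so reciprocity gives (519|7519) = -(7519|519). Reduce: 7519 ≡ 253 (mod 519). Now have -(253|519).
253 ≡ 1 (mod 4), so quadratic reciprocity gives (253|519) = (519|253). Reduce: 519 ≡ 13 (mod 253). Now have -(13|253).
13 ≡ 1 (mod 4), so quadratic reciprocity gives (13|253) = (253|13). Reduce: 253 ≡ 6 (mod 13). Now have -(6|13).
Factor out 2: 6 = 2·3. Since 13 ≡ 5 (mod 8), (2|13) = -1. Now have (3|13).
13 ≡ 1 (mod 4), so quadratic reciprocity gives (3|13) = (13|3). Reduce: 13 ≡ 1 (mod 3). Now have (1|3).
(1|3) = 1. Collecting the sign factors: 1.

1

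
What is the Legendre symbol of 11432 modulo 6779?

Reduce the numerator: 11432 ≡ 4653 (mod 6779), so (11432|6779) = (4653|6779).
4653 ≡ 1 (mod 4), so quadratic reciprocity gives (4653|6779) = (6779|4653). Reduce: 6779 ≡ 2126 (mod 4653). Now have (2126|4653).
Factor out 2: 2126 = 2·1063. Since 4653 ≡ 5 (mod 8), (2|4653) = -1. Now have -(1063|4653).
4653 ≡ 1 (mod 4), so quadratic reciprocity gives (1063|4653) = (4653|1063). Reduce: 4653 ≡ 401 (mod 1063). Now have -(401|1063).
401 ≡ 1 (mod 4), so quadratic reciprocity gives (401|1063) = (1063|401). Reduce: 1063 ≡ 261 (mod 401). Now have -(261|401).
261 ≡ 1 (mod 4), so quadratic reciprocity gives (261|401) = (401|261). Reduce: 401 ≡ 140 (mod 261). Now have -(140|261).
Factor out 2: 140 = 2^2·35. Since 261 ≡ 5 (mod 8), (2|261) = -1, and (2|261)^2 = +1. Now have -(35|261).
261 ≡ 1 (mod 4), so quadratic reciprocity gives (35|261) = (261|35). Reduce: 261 ≡ 16 (mod 35). Now have -(16|35).
Factor out 2: 16 = 2^4. Since 35 ≡ 3 (mod 8), (2|35) = -1, and (2|35)^4 = +1. Now have -(1|35).
(1|35) = 1. Collecting the sign factors: -1.

-1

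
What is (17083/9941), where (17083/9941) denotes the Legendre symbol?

(17083/9941)
  = (7142/9941)    [17083 ≡ 7142 mod 9941]
  = -(3571/9941)    [9941 ≡ 5 mod 8 ⇒ (2/9941) = -1]
  = -(9941/3571)    [QR: 9941 ≡ 1 mod 4, sign kept]
  = -(2799/3571)    [9941 ≡ 2799 mod 3571]
  = (3571/2799)    [QR: both ≡ 3 mod 4, sign flips]
  = (772/2799)    [3571 ≡ 772 mod 2799]
  = (193/2799)    [2799 ≡ 7 mod 8 ⇒ (2/2799)^2 = +1]
  = (2799/193)    [QR: 193 ≡ 1 mod 4, sign kept]
  = (97/193)    [2799 ≡ 97 mod 193]
  = (193/97)    [QR: 97 ≡ 1 mod 4, sign kept]
  = (96/97)    [193 ≡ 96 mod 97]
  = (3/97)    [97 ≡ 1 mod 8 ⇒ (2/97)^5 = +1]
  = (97/3)    [QR: 97 ≡ 1 mod 4, sign kept]
  = (1/3)    [97 ≡ 1 mod 3]
  = 1    [(1/3) = 1]

1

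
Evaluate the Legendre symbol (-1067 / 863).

-1

Reduce the numerator: -1067 ≡ 659 (mod 863), so (-1067 / 863) = (659 / 863).
Both 659 ≡ 3 and 863 ≡ 3 (mod 4), so reciprocity gives (659 / 863) = -(863 / 659). Reduce: 863 ≡ 204 (mod 659). Now have -(204 / 659).
Factor out 2: 204 = 2^2·51. Since 659 ≡ 3 (mod 8), (2 / 659) = -1, and (2 / 659)^2 = +1. Now have -(51 / 659).
Both 51 ≡ 3 and 659 ≡ 3 (mod 4), so reciprocity gives (51 / 659) = -(659 / 51). Reduce: 659 ≡ 47 (mod 51). Now have (47 / 51).
Both 47 ≡ 3 and 51 ≡ 3 (mod 4), so reciprocity gives (47 / 51) = -(51 / 47). Reduce: 51 ≡ 4 (mod 47). Now have -(4 / 47).
Factor out 2: 4 = 2^2. Since 47 ≡ 7 (mod 8), (2 / 47) = +1, and (2 / 47)^2 = +1. Now have -(1 / 47).
(1 / 47) = 1. Collecting the sign factors: -1.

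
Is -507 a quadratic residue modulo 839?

no

Reduce the numerator: -507 ≡ 332 (mod 839), so (-507/839) = (332/839).
Factor out 2: 332 = 2^2·83. Since 839 ≡ 7 (mod 8), (2/839) = +1, and (2/839)^2 = +1. Now have (83/839).
Both 83 ≡ 3 and 839 ≡ 3 (mod 4), so reciprocity gives (83/839) = -(839/83). Reduce: 839 ≡ 9 (mod 83). Now have -(9/83).
9 ≡ 1 (mod 4), so quadratic reciprocity gives (9/83) = (83/9). Reduce: 83 ≡ 2 (mod 9). Now have -(2/9).
Factor out 2: 2 = 2. Since 9 ≡ 1 (mod 8), (2/9) = +1. Now have -(1/9).
(1/9) = 1. Collecting the sign factors: -1.
(-507/839) = -1, and 839 is prime, so -507 is not a quadratic residue mod 839.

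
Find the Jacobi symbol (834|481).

(834|481)
  = (353|481)    [834 ≡ 353 mod 481]
  = (481|353)    [QR: 353 ≡ 1 mod 4, sign kept]
  = (128|353)    [481 ≡ 128 mod 353]
  = (1|353)    [353 ≡ 1 mod 8 ⇒ (2|353)^7 = +1]
  = 1    [(1|353) = 1]

1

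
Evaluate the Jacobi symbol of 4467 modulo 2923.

-1

(4467/2923)
  = (1544/2923)    [4467 ≡ 1544 mod 2923]
  = -(193/2923)    [2923 ≡ 3 mod 8 ⇒ (2/2923)^3 = -1]
  = -(2923/193)    [QR: 193 ≡ 1 mod 4, sign kept]
  = -(28/193)    [2923 ≡ 28 mod 193]
  = -(7/193)    [193 ≡ 1 mod 8 ⇒ (2/193)^2 = +1]
  = -(193/7)    [QR: 193 ≡ 1 mod 4, sign kept]
  = -(4/7)    [193 ≡ 4 mod 7]
  = -(1/7)    [7 ≡ 7 mod 8 ⇒ (2/7)^2 = +1]
  = -1    [(1/7) = 1]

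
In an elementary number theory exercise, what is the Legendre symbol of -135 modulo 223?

-1

Reduce the numerator: -135 ≡ 88 (mod 223), so (-135|223) = (88|223).
Factor out 2: 88 = 2^3·11. Since 223 ≡ 7 (mod 8), (2|223) = +1, and (2|223)^3 = +1. Now have (11|223).
Both 11 ≡ 3 and 223 ≡ 3 (mod 4), so reciprocity gives (11|223) = -(223|11). Reduce: 223 ≡ 3 (mod 11). Now have -(3|11).
Both 3 ≡ 3 and 11 ≡ 3 (mod 4), so reciprocity gives (3|11) = -(11|3). Reduce: 11 ≡ 2 (mod 3). Now have (2|3).
Factor out 2: 2 = 2. Since 3 ≡ 3 (mod 8), (2|3) = -1. Now have -(1|3).
(1|3) = 1. Collecting the sign factors: -1.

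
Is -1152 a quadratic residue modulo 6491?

(-1152/6491)
  = (5339/6491)    [-1152 ≡ 5339 mod 6491]
  = -(6491/5339)    [QR: both ≡ 3 mod 4, sign flips]
  = -(1152/5339)    [6491 ≡ 1152 mod 5339]
  = (9/5339)    [5339 ≡ 3 mod 8 ⇒ (2/5339)^7 = -1]
  = (5339/9)    [QR: 9 ≡ 1 mod 4, sign kept]
  = (2/9)    [5339 ≡ 2 mod 9]
  = (1/9)    [9 ≡ 1 mod 8 ⇒ (2/9) = +1]
  = 1    [(1/9) = 1]
The Legendre symbol is 1, so x^2 ≡ -1152 (mod 6491) has solution.

yes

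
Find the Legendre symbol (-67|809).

(-67|809)
  = (742|809)    [-67 ≡ 742 mod 809]
  = (371|809)    [809 ≡ 1 mod 8 ⇒ (2|809) = +1]
  = (809|371)    [QR: 809 ≡ 1 mod 4, sign kept]
  = (67|371)    [809 ≡ 67 mod 371]
  = -(371|67)    [QR: both ≡ 3 mod 4, sign flips]
  = -(36|67)    [371 ≡ 36 mod 67]
  = -(9|67)    [67 ≡ 3 mod 8 ⇒ (2|67)^2 = +1]
  = -(67|9)    [QR: 9 ≡ 1 mod 4, sign kept]
  = -(4|9)    [67 ≡ 4 mod 9]
  = -(1|9)    [9 ≡ 1 mod 8 ⇒ (2|9)^2 = +1]
  = -1    [(1|9) = 1]

-1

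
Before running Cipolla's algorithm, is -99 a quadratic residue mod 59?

yes

Reduce the numerator: -99 ≡ 19 (mod 59), so (-99/59) = (19/59).
Both 19 ≡ 3 and 59 ≡ 3 (mod 4), so reciprocity gives (19/59) = -(59/19). Reduce: 59 ≡ 2 (mod 19). Now have -(2/19).
Factor out 2: 2 = 2. Since 19 ≡ 3 (mod 8), (2/19) = -1. Now have (1/19).
(1/19) = 1. Collecting the sign factors: 1.
(-99/59) = 1, and 59 is prime, so -99 is a quadratic residue mod 59.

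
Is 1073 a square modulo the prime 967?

yes

(1073/967)
  = (106/967)    [1073 ≡ 106 mod 967]
  = (53/967)    [967 ≡ 7 mod 8 ⇒ (2/967) = +1]
  = (967/53)    [QR: 53 ≡ 1 mod 4, sign kept]
  = (13/53)    [967 ≡ 13 mod 53]
  = (53/13)    [QR: 13 ≡ 1 mod 4, sign kept]
  = (1/13)    [53 ≡ 1 mod 13]
  = 1    [(1/13) = 1]
The Legendre symbol is 1, so x^2 ≡ 1073 (mod 967) has solution.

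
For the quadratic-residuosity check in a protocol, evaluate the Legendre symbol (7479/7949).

(7479/7949)
  = (7949/7479)    [QR: 7949 ≡ 1 mod 4, sign kept]
  = (470/7479)    [7949 ≡ 470 mod 7479]
  = (235/7479)    [7479 ≡ 7 mod 8 ⇒ (2/7479) = +1]
  = -(7479/235)    [QR: both ≡ 3 mod 4, sign flips]
  = -(194/235)    [7479 ≡ 194 mod 235]
  = (97/235)    [235 ≡ 3 mod 8 ⇒ (2/235) = -1]
  = (235/97)    [QR: 97 ≡ 1 mod 4, sign kept]
  = (41/97)    [235 ≡ 41 mod 97]
  = (97/41)    [QR: 41 ≡ 1 mod 4, sign kept]
  = (15/41)    [97 ≡ 15 mod 41]
  = (41/15)    [QR: 41 ≡ 1 mod 4, sign kept]
  = (11/15)    [41 ≡ 11 mod 15]
  = -(15/11)    [QR: both ≡ 3 mod 4, sign flips]
  = -(4/11)    [15 ≡ 4 mod 11]
  = -(1/11)    [11 ≡ 3 mod 8 ⇒ (2/11)^2 = +1]
  = -1    [(1/11) = 1]

-1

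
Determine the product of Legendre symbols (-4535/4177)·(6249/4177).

By multiplicativity, (-4535·6249/4177) = (-4535/4177)·(6249/4177).
First factor (-4535/4177):
(-4535/4177)
  = (4535/4177)    [4177 ≡ 1 mod 4 ⇒ (-1/4177) = +1]
  = (358/4177)    [4535 ≡ 358 mod 4177]
  = (179/4177)    [4177 ≡ 1 mod 8 ⇒ (2/4177) = +1]
  = (4177/179)    [QR: 4177 ≡ 1 mod 4, sign kept]
  = (60/179)    [4177 ≡ 60 mod 179]
  = (15/179)    [179 ≡ 3 mod 8 ⇒ (2/179)^2 = +1]
  = -(179/15)    [QR: both ≡ 3 mod 4, sign flips]
  = -(14/15)    [179 ≡ 14 mod 15]
  = -(7/15)    [15 ≡ 7 mod 8 ⇒ (2/15) = +1]
  = (15/7)    [QR: both ≡ 3 mod 4, sign flips]
  = (1/7)    [15 ≡ 1 mod 7]
  = 1    [(1/7) = 1]
Second factor (6249/4177):
(6249/4177)
  = (2072/4177)    [6249 ≡ 2072 mod 4177]
  = (259/4177)    [4177 ≡ 1 mod 8 ⇒ (2/4177)^3 = +1]
  = (4177/259)    [QR: 4177 ≡ 1 mod 4, sign kept]
  = (33/259)    [4177 ≡ 33 mod 259]
  = (259/33)    [QR: 33 ≡ 1 mod 4, sign kept]
  = (28/33)    [259 ≡ 28 mod 33]
  = (7/33)    [33 ≡ 1 mod 8 ⇒ (2/33)^2 = +1]
  = (33/7)    [QR: 33 ≡ 1 mod 4, sign kept]
  = (5/7)    [33 ≡ 5 mod 7]
  = (7/5)    [QR: 5 ≡ 1 mod 4, sign kept]
  = (2/5)    [7 ≡ 2 mod 5]
  = -(1/5)    [5 ≡ 5 mod 8 ⇒ (2/5) = -1]
  = -1    [(1/5) = 1]
Product: (1)·(-1) = -1.

-1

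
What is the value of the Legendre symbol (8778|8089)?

Reduce the numerator: 8778 ≡ 689 (mod 8089), so (8778|8089) = (689|8089).
689 ≡ 1 (mod 4), so quadratic reciprocity gives (689|8089) = (8089|689). Reduce: 8089 ≡ 510 (mod 689). Now have (510|689).
Factor out 2: 510 = 2·255. Since 689 ≡ 1 (mod 8), (2|689) = +1. Now have (255|689).
689 ≡ 1 (mod 4), so quadratic reciprocity gives (255|689) = (689|255). Reduce: 689 ≡ 179 (mod 255). Now have (179|255).
Both 179 ≡ 3 and 255 ≡ 3 (mod 4), so reciprocity gives (179|255) = -(255|179). Reduce: 255 ≡ 76 (mod 179). Now have -(76|179).
Factor out 2: 76 = 2^2·19. Since 179 ≡ 3 (mod 8), (2|179) = -1, and (2|179)^2 = +1. Now have -(19|179).
Both 19 ≡ 3 and 179 ≡ 3 (mod 4), so reciprocity gives (19|179) = -(179|19). Reduce: 179 ≡ 8 (mod 19). Now have (8|19).
Factor out 2: 8 = 2^3. Since 19 ≡ 3 (mod 8), (2|19) = -1, and (2|19)^3 = -1. Now have -(1|19).
(1|19) = 1. Collecting the sign factors: -1.

-1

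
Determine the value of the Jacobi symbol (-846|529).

1

(-846|529)
  = (846|529)    [529 ≡ 1 mod 4 ⇒ (-1|529) = +1]
  = (317|529)    [846 ≡ 317 mod 529]
  = (529|317)    [QR: 317 ≡ 1 mod 4, sign kept]
  = (212|317)    [529 ≡ 212 mod 317]
  = (53|317)    [317 ≡ 5 mod 8 ⇒ (2|317)^2 = +1]
  = (317|53)    [QR: 53 ≡ 1 mod 4, sign kept]
  = (52|53)    [317 ≡ 52 mod 53]
  = (13|53)    [53 ≡ 5 mod 8 ⇒ (2|53)^2 = +1]
  = (53|13)    [QR: 13 ≡ 1 mod 4, sign kept]
  = (1|13)    [53 ≡ 1 mod 13]
  = 1    [(1|13) = 1]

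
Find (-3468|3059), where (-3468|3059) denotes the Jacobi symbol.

(-3468|3059)
  = -(3468|3059)    [3059 ≡ 3 mod 4 ⇒ (-1|3059) = -1]
  = -(409|3059)    [3468 ≡ 409 mod 3059]
  = -(3059|409)    [QR: 409 ≡ 1 mod 4, sign kept]
  = -(196|409)    [3059 ≡ 196 mod 409]
  = -(49|409)    [409 ≡ 1 mod 8 ⇒ (2|409)^2 = +1]
  = -(409|49)    [QR: 49 ≡ 1 mod 4, sign kept]
  = -(17|49)    [409 ≡ 17 mod 49]
  = -(49|17)    [QR: 17 ≡ 1 mod 4, sign kept]
  = -(15|17)    [49 ≡ 15 mod 17]
  = -(17|15)    [QR: 17 ≡ 1 mod 4, sign kept]
  = -(2|15)    [17 ≡ 2 mod 15]
  = -(1|15)    [15 ≡ 7 mod 8 ⇒ (2|15) = +1]
  = -1    [(1|15) = 1]

-1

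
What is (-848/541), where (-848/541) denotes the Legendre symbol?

Pull out -1: (-848/541) = (-1/541)·(848/541). Since 541 ≡ 1 (mod 4), (-1/541) = +1. Now have (848/541).
Reduce the numerator: 848 ≡ 307 (mod 541), so (848/541) = (307/541).
541 ≡ 1 (mod 4), so quadratic reciprocity gives (307/541) = (541/307). Reduce: 541 ≡ 234 (mod 307). Now have (234/307).
Factor out 2: 234 = 2·117. Since 307 ≡ 3 (mod 8), (2/307) = -1. Now have -(117/307).
117 ≡ 1 (mod 4), so quadratic reciprocity gives (117/307) = (307/117). Reduce: 307 ≡ 73 (mod 117). Now have -(73/117).
73 ≡ 1 (mod 4), so quadratic reciprocity gives (73/117) = (117/73). Reduce: 117 ≡ 44 (mod 73). Now have -(44/73).
Factor out 2: 44 = 2^2·11. Since 73 ≡ 1 (mod 8), (2/73) = +1, and (2/73)^2 = +1. Now have -(11/73).
73 ≡ 1 (mod 4), so quadratic reciprocity gives (11/73) = (73/11). Reduce: 73 ≡ 7 (mod 11). Now have -(7/11).
Both 7 ≡ 3 and 11 ≡ 3 (mod 4), so reciprocity gives (7/11) = -(11/7). Reduce: 11 ≡ 4 (mod 7). Now have (4/7).
Factor out 2: 4 = 2^2. Since 7 ≡ 7 (mod 8), (2/7) = +1, and (2/7)^2 = +1. Now have (1/7).
(1/7) = 1. Collecting the sign factors: 1.

1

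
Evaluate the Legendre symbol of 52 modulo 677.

(52|677)
  = (13|677)    [677 ≡ 5 mod 8 ⇒ (2|677)^2 = +1]
  = (677|13)    [QR: 13 ≡ 1 mod 4, sign kept]
  = (1|13)    [677 ≡ 1 mod 13]
  = 1    [(1|13) = 1]

1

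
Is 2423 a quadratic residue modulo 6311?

no

(2423|6311)
  = -(6311|2423)    [QR: both ≡ 3 mod 4, sign flips]
  = -(1465|2423)    [6311 ≡ 1465 mod 2423]
  = -(2423|1465)    [QR: 1465 ≡ 1 mod 4, sign kept]
  = -(958|1465)    [2423 ≡ 958 mod 1465]
  = -(479|1465)    [1465 ≡ 1 mod 8 ⇒ (2|1465) = +1]
  = -(1465|479)    [QR: 1465 ≡ 1 mod 4, sign kept]
  = -(28|479)    [1465 ≡ 28 mod 479]
  = -(7|479)    [479 ≡ 7 mod 8 ⇒ (2|479)^2 = +1]
  = (479|7)    [QR: both ≡ 3 mod 4, sign flips]
  = (3|7)    [479 ≡ 3 mod 7]
  = -(7|3)    [QR: both ≡ 3 mod 4, sign flips]
  = -(1|3)    [7 ≡ 1 mod 3]
  = -1    [(1|3) = 1]
The Legendre symbol is -1, so x^2 ≡ 2423 (mod 6311) has no solution.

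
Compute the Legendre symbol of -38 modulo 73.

Pull out -1: (-38|73) = (-1|73)·(38|73). Since 73 ≡ 1 (mod 4), (-1|73) = +1. Now have (38|73).
Factor out 2: 38 = 2·19. Since 73 ≡ 1 (mod 8), (2|73) = +1. Now have (19|73).
73 ≡ 1 (mod 4), so quadratic reciprocity gives (19|73) = (73|19). Reduce: 73 ≡ 16 (mod 19). Now have (16|19).
Factor out 2: 16 = 2^4. Since 19 ≡ 3 (mod 8), (2|19) = -1, and (2|19)^4 = +1. Now have (1|19).
(1|19) = 1. Collecting the sign factors: 1.

1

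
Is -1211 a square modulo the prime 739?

yes

Pull out -1: (-1211/739) = (-1/739)·(1211/739). Since 739 ≡ 3 (mod 4), (-1/739) = -1. Now have -(1211/739).
Reduce the numerator: 1211 ≡ 472 (mod 739), so (1211/739) = (472/739).
Factor out 2: 472 = 2^3·59. Since 739 ≡ 3 (mod 8), (2/739) = -1, and (2/739)^3 = -1. Now have (59/739).
Both 59 ≡ 3 and 739 ≡ 3 (mod 4), so reciprocity gives (59/739) = -(739/59). Reduce: 739 ≡ 31 (mod 59). Now have -(31/59).
Both 31 ≡ 3 and 59 ≡ 3 (mod 4), so reciprocity gives (31/59) = -(59/31). Reduce: 59 ≡ 28 (mod 31). Now have (28/31).
Factor out 2: 28 = 2^2·7. Since 31 ≡ 7 (mod 8), (2/31) = +1, and (2/31)^2 = +1. Now have (7/31).
Both 7 ≡ 3 and 31 ≡ 3 (mod 4), so reciprocity gives (7/31) = -(31/7). Reduce: 31 ≡ 3 (mod 7). Now have -(3/7).
Both 3 ≡ 3 and 7 ≡ 3 (mod 4), so reciprocity gives (3/7) = -(7/3). Reduce: 7 ≡ 1 (mod 3). Now have (1/3).
(1/3) = 1. Collecting the sign factors: 1.
(-1211/739) = 1, and 739 is prime, so -1211 is a quadratic residue mod 739.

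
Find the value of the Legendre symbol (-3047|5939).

-1

(-3047|5939)
  = -(3047|5939)    [5939 ≡ 3 mod 4 ⇒ (-1|5939) = -1]
  = (5939|3047)    [QR: both ≡ 3 mod 4, sign flips]
  = (2892|3047)    [5939 ≡ 2892 mod 3047]
  = (723|3047)    [3047 ≡ 7 mod 8 ⇒ (2|3047)^2 = +1]
  = -(3047|723)    [QR: both ≡ 3 mod 4, sign flips]
  = -(155|723)    [3047 ≡ 155 mod 723]
  = (723|155)    [QR: both ≡ 3 mod 4, sign flips]
  = (103|155)    [723 ≡ 103 mod 155]
  = -(155|103)    [QR: both ≡ 3 mod 4, sign flips]
  = -(52|103)    [155 ≡ 52 mod 103]
  = -(13|103)    [103 ≡ 7 mod 8 ⇒ (2|103)^2 = +1]
  = -(103|13)    [QR: 13 ≡ 1 mod 4, sign kept]
  = -(12|13)    [103 ≡ 12 mod 13]
  = -(3|13)    [13 ≡ 5 mod 8 ⇒ (2|13)^2 = +1]
  = -(13|3)    [QR: 13 ≡ 1 mod 4, sign kept]
  = -(1|3)    [13 ≡ 1 mod 3]
  = -1    [(1|3) = 1]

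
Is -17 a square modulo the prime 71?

(-17/71)
  = (54/71)    [-17 ≡ 54 mod 71]
  = (27/71)    [71 ≡ 7 mod 8 ⇒ (2/71) = +1]
  = -(71/27)    [QR: both ≡ 3 mod 4, sign flips]
  = -(17/27)    [71 ≡ 17 mod 27]
  = -(27/17)    [QR: 17 ≡ 1 mod 4, sign kept]
  = -(10/17)    [27 ≡ 10 mod 17]
  = -(5/17)    [17 ≡ 1 mod 8 ⇒ (2/17) = +1]
  = -(17/5)    [QR: 5 ≡ 1 mod 4, sign kept]
  = -(2/5)    [17 ≡ 2 mod 5]
  = (1/5)    [5 ≡ 5 mod 8 ⇒ (2/5) = -1]
  = 1    [(1/5) = 1]
(-17/71) = 1, and 71 is prime, so -17 is a quadratic residue mod 71.

yes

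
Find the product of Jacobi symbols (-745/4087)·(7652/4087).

By multiplicativity, (-745·7652/4087) = (-745/4087)·(7652/4087).
First factor (-745/4087):
(-745/4087)
  = -(745/4087)    [4087 ≡ 3 mod 4 ⇒ (-1/4087) = -1]
  = -(4087/745)    [QR: 745 ≡ 1 mod 4, sign kept]
  = -(362/745)    [4087 ≡ 362 mod 745]
  = -(181/745)    [745 ≡ 1 mod 8 ⇒ (2/745) = +1]
  = -(745/181)    [QR: 181 ≡ 1 mod 4, sign kept]
  = -(21/181)    [745 ≡ 21 mod 181]
  = -(181/21)    [QR: 21 ≡ 1 mod 4, sign kept]
  = -(13/21)    [181 ≡ 13 mod 21]
  = -(21/13)    [QR: 13 ≡ 1 mod 4, sign kept]
  = -(8/13)    [21 ≡ 8 mod 13]
  = (1/13)    [13 ≡ 5 mod 8 ⇒ (2/13)^3 = -1]
  = 1    [(1/13) = 1]
Second factor (7652/4087):
(7652/4087)
  = (3565/4087)    [7652 ≡ 3565 mod 4087]
  = (4087/3565)    [QR: 3565 ≡ 1 mod 4, sign kept]
  = (522/3565)    [4087 ≡ 522 mod 3565]
  = -(261/3565)    [3565 ≡ 5 mod 8 ⇒ (2/3565) = -1]
  = -(3565/261)    [QR: 261 ≡ 1 mod 4, sign kept]
  = -(172/261)    [3565 ≡ 172 mod 261]
  = -(43/261)    [261 ≡ 5 mod 8 ⇒ (2/261)^2 = +1]
  = -(261/43)    [QR: 261 ≡ 1 mod 4, sign kept]
  = -(3/43)    [261 ≡ 3 mod 43]
  = (43/3)    [QR: both ≡ 3 mod 4, sign flips]
  = (1/3)    [43 ≡ 1 mod 3]
  = 1    [(1/3) = 1]
Product: (1)·(1) = 1.

1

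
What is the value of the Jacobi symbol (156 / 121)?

Reduce the numerator: 156 ≡ 35 (mod 121), so (156 / 121) = (35 / 121).
121 ≡ 1 (mod 4), so quadratic reciprocity gives (35 / 121) = (121 / 35). Reduce: 121 ≡ 16 (mod 35). Now have (16 / 35).
Factor out 2: 16 = 2^4. Since 35 ≡ 3 (mod 8), (2 / 35) = -1, and (2 / 35)^4 = +1. Now have (1 / 35).
(1 / 35) = 1. Collecting the sign factors: 1.

1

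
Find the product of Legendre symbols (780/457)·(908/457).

1

By multiplicativity, (780·908/457) = (780/457)·(908/457).
First factor (780/457):
Reduce the numerator: 780 ≡ 323 (mod 457), so (780/457) = (323/457).
457 ≡ 1 (mod 4), so quadratic reciprocity gives (323/457) = (457/323). Reduce: 457 ≡ 134 (mod 323). Now have (134/323).
Factor out 2: 134 = 2·67. Since 323 ≡ 3 (mod 8), (2/323) = -1. Now have -(67/323).
Both 67 ≡ 3 and 323 ≡ 3 (mod 4), so reciprocity gives (67/323) = -(323/67). Reduce: 323 ≡ 55 (mod 67). Now have (55/67).
Both 55 ≡ 3 and 67 ≡ 3 (mod 4), so reciprocity gives (55/67) = -(67/55). Reduce: 67 ≡ 12 (mod 55). Now have -(12/55).
Factor out 2: 12 = 2^2·3. Since 55 ≡ 7 (mod 8), (2/55) = +1, and (2/55)^2 = +1. Now have -(3/55).
Both 3 ≡ 3 and 55 ≡ 3 (mod 4), so reciprocity gives (3/55) = -(55/3). Reduce: 55 ≡ 1 (mod 3). Now have (1/3).
(1/3) = 1. Collecting the sign factors: 1.
Second factor (908/457):
Reduce the numerator: 908 ≡ 451 (mod 457), so (908/457) = (451/457).
457 ≡ 1 (mod 4), so quadratic reciprocity gives (451/457) = (457/451). Reduce: 457 ≡ 6 (mod 451). Now have (6/451).
Factor out 2: 6 = 2·3. Since 451 ≡ 3 (mod 8), (2/451) = -1. Now have -(3/451).
Both 3 ≡ 3 and 451 ≡ 3 (mod 4), so reciprocity gives (3/451) = -(451/3). Reduce: 451 ≡ 1 (mod 3). Now have (1/3).
(1/3) = 1. Collecting the sign factors: 1.
Product: (1)·(1) = 1.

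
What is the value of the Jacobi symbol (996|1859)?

(996|1859)
  = (249|1859)    [1859 ≡ 3 mod 8 ⇒ (2|1859)^2 = +1]
  = (1859|249)    [QR: 249 ≡ 1 mod 4, sign kept]
  = (116|249)    [1859 ≡ 116 mod 249]
  = (29|249)    [249 ≡ 1 mod 8 ⇒ (2|249)^2 = +1]
  = (249|29)    [QR: 29 ≡ 1 mod 4, sign kept]
  = (17|29)    [249 ≡ 17 mod 29]
  = (29|17)    [QR: 17 ≡ 1 mod 4, sign kept]
  = (12|17)    [29 ≡ 12 mod 17]
  = (3|17)    [17 ≡ 1 mod 8 ⇒ (2|17)^2 = +1]
  = (17|3)    [QR: 17 ≡ 1 mod 4, sign kept]
  = (2|3)    [17 ≡ 2 mod 3]
  = -(1|3)    [3 ≡ 3 mod 8 ⇒ (2|3) = -1]
  = -1    [(1|3) = 1]

-1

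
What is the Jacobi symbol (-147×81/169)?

1

By multiplicativity, (-147·81/169) = (-147/169)·(81/169).
First factor (-147/169):
Pull out -1: (-147/169) = (-1/169)·(147/169). Since 169 ≡ 1 (mod 4), (-1/169) = +1. Now have (147/169).
169 ≡ 1 (mod 4), so quadratic reciprocity gives (147/169) = (169/147). Reduce: 169 ≡ 22 (mod 147). Now have (22/147).
Factor out 2: 22 = 2·11. Since 147 ≡ 3 (mod 8), (2/147) = -1. Now have -(11/147).
Both 11 ≡ 3 and 147 ≡ 3 (mod 4), so reciprocity gives (11/147) = -(147/11). Reduce: 147 ≡ 4 (mod 11). Now have (4/11).
Factor out 2: 4 = 2^2. Since 11 ≡ 3 (mod 8), (2/11) = -1, and (2/11)^2 = +1. Now have (1/11).
(1/11) = 1. Collecting the sign factors: 1.
Second factor (81/169):
81 ≡ 1 (mod 4), so quadratic reciprocity gives (81/169) = (169/81). Reduce: 169 ≡ 7 (mod 81). Now have (7/81).
81 ≡ 1 (mod 4), so quadratic reciprocity gives (7/81) = (81/7). Reduce: 81 ≡ 4 (mod 7). Now have (4/7).
Factor out 2: 4 = 2^2. Since 7 ≡ 7 (mod 8), (2/7) = +1, and (2/7)^2 = +1. Now have (1/7).
(1/7) = 1. Collecting the sign factors: 1.
Product: (1)·(1) = 1.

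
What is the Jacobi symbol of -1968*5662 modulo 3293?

By multiplicativity, (-1968·5662 / 3293) = (-1968 / 3293)·(5662 / 3293).
First factor (-1968 / 3293):
(-1968 / 3293)
  = (1325 / 3293)    [-1968 ≡ 1325 mod 3293]
  = (3293 / 1325)    [QR: 1325 ≡ 1 mod 4, sign kept]
  = (643 / 1325)    [3293 ≡ 643 mod 1325]
  = (1325 / 643)    [QR: 1325 ≡ 1 mod 4, sign kept]
  = (39 / 643)    [1325 ≡ 39 mod 643]
  = -(643 / 39)    [QR: both ≡ 3 mod 4, sign flips]
  = -(19 / 39)    [643 ≡ 19 mod 39]
  = (39 / 19)    [QR: both ≡ 3 mod 4, sign flips]
  = (1 / 19)    [39 ≡ 1 mod 19]
  = 1    [(1 / 19) = 1]
Second factor (5662 / 3293):
(5662 / 3293)
  = (2369 / 3293)    [5662 ≡ 2369 mod 3293]
  = (3293 / 2369)    [QR: 2369 ≡ 1 mod 4, sign kept]
  = (924 / 2369)    [3293 ≡ 924 mod 2369]
  = (231 / 2369)    [2369 ≡ 1 mod 8 ⇒ (2 / 2369)^2 = +1]
  = (2369 / 231)    [QR: 2369 ≡ 1 mod 4, sign kept]
  = (59 / 231)    [2369 ≡ 59 mod 231]
  = -(231 / 59)    [QR: both ≡ 3 mod 4, sign flips]
  = -(54 / 59)    [231 ≡ 54 mod 59]
  = (27 / 59)    [59 ≡ 3 mod 8 ⇒ (2 / 59) = -1]
  = -(59 / 27)    [QR: both ≡ 3 mod 4, sign flips]
  = -(5 / 27)    [59 ≡ 5 mod 27]
  = -(27 / 5)    [QR: 5 ≡ 1 mod 4, sign kept]
  = -(2 / 5)    [27 ≡ 2 mod 5]
  = (1 / 5)    [5 ≡ 5 mod 8 ⇒ (2 / 5) = -1]
  = 1    [(1 / 5) = 1]
Product: (1)·(1) = 1.

1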